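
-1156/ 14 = -578/ 7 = -82.57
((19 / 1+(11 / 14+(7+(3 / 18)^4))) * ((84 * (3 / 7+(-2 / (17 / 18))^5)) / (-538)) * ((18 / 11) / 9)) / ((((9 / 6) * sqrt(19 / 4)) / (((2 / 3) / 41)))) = 1655623132498 * sqrt(19) / 45261217485099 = 0.16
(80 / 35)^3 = 4096 / 343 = 11.94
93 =93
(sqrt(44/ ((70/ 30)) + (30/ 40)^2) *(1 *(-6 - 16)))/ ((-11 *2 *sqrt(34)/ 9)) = 45 *sqrt(20706)/ 952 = 6.80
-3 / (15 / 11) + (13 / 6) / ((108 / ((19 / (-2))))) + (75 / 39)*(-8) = -1497383 / 84240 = -17.78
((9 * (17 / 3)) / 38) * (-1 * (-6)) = 153 / 19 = 8.05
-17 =-17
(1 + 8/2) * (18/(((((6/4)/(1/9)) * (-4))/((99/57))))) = -55/19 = -2.89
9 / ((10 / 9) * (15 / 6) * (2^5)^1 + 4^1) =81 / 836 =0.10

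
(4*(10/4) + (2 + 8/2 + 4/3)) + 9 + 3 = 88/3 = 29.33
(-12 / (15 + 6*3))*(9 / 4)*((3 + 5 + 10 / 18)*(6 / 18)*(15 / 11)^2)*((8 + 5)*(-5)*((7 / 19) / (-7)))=-34125 / 2299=-14.84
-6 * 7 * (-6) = 252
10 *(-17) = -170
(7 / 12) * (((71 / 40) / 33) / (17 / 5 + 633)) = 497 / 10080576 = 0.00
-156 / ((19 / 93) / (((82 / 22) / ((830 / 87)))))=-25875018 / 86735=-298.32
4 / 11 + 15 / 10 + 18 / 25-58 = -30479 / 550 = -55.42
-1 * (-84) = 84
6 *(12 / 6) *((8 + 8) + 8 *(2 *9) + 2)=1944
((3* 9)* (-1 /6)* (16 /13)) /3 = -24 /13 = -1.85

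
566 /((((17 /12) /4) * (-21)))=-9056 /119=-76.10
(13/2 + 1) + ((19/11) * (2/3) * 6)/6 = 571/66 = 8.65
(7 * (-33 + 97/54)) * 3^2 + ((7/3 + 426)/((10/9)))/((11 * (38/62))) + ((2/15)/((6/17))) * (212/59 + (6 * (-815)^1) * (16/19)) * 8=-7958851982/554895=-14342.99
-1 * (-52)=52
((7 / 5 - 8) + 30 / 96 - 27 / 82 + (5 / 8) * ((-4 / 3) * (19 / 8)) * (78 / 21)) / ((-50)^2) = -962113 / 172200000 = -0.01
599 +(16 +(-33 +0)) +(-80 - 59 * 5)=207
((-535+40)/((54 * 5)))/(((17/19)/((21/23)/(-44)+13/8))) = -3629/1104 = -3.29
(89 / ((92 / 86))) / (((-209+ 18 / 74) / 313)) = -44320487 / 355304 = -124.74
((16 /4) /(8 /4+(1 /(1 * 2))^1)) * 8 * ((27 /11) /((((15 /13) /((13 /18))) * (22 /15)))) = 8112 /605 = 13.41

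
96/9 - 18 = -7.33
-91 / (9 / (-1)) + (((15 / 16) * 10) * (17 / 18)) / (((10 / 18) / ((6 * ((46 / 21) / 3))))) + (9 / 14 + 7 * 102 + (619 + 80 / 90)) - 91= 37057 / 28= 1323.46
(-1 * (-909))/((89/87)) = 79083/89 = 888.57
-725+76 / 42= -15187 / 21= -723.19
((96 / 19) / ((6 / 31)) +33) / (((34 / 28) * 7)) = 2246 / 323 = 6.95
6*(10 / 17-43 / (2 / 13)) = -28449 / 17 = -1673.47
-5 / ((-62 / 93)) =7.50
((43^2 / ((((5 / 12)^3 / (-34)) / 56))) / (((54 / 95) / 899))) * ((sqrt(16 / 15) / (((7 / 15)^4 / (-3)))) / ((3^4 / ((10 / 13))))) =54979284275200 * sqrt(15) / 4459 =47753723342.51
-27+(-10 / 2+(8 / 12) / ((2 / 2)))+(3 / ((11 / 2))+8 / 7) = -6848 / 231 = -29.65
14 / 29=0.48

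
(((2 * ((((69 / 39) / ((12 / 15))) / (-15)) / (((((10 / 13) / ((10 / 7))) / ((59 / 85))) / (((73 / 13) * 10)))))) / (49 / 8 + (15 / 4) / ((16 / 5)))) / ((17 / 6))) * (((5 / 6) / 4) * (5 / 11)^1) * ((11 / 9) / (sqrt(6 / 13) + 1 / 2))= 79248800 / 280588077- 158497600 * sqrt(78) / 3647645001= -0.10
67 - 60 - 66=-59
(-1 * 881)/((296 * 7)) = -881/2072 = -0.43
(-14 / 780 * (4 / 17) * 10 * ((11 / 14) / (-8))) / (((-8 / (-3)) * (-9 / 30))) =-55 / 10608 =-0.01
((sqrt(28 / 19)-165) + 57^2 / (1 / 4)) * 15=30 * sqrt(133) / 19 + 192465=192483.21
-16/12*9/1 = -12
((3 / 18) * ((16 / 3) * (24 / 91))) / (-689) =-64 / 188097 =-0.00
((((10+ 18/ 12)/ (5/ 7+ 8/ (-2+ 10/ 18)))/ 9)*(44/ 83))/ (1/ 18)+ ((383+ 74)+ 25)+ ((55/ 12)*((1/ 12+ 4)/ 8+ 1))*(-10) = 8610106817/ 20987712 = 410.25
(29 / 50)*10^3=580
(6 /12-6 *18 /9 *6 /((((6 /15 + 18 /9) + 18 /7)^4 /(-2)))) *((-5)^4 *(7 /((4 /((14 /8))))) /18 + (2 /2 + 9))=313833930395 /3666544704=85.59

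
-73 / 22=-3.32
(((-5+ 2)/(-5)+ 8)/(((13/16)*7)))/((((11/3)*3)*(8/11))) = 86/455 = 0.19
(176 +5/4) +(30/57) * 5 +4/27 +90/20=184.53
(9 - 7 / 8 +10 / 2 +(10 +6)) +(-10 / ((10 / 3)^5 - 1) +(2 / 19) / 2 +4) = 502705191 / 15163064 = 33.15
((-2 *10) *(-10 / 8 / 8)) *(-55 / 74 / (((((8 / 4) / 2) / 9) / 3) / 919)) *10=-170589375 / 296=-576315.46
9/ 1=9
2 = 2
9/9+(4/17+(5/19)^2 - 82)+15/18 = -2940683/36822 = -79.86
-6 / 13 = -0.46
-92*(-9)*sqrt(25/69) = 498.40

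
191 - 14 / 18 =1712 / 9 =190.22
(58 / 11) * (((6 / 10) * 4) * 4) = 2784 / 55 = 50.62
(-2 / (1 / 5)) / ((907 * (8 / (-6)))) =15 / 1814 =0.01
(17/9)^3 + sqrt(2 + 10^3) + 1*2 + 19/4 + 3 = 48083/2916 + sqrt(1002) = 48.14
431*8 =3448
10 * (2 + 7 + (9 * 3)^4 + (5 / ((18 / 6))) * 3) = 5314550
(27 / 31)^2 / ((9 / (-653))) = -52893 / 961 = -55.04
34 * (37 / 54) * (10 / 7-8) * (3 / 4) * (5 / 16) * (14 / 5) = -14467 / 144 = -100.47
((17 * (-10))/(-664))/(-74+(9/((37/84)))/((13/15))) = -40885/8052328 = -0.01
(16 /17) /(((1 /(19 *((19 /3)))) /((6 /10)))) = 5776 /85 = 67.95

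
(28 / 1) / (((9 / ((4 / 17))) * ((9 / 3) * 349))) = 112 / 160191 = 0.00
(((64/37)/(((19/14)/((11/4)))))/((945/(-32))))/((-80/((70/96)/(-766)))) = -154/109045845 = -0.00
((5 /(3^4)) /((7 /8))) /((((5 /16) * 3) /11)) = 1408 /1701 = 0.83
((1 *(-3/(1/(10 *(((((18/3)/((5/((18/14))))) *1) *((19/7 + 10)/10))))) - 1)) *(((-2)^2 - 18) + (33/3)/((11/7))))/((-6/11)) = -161293/210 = -768.06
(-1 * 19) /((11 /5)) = -95 /11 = -8.64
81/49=1.65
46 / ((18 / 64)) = 163.56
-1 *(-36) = 36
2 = 2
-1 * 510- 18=-528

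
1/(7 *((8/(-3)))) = -3/56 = -0.05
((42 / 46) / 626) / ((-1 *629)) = -21 / 9056342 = -0.00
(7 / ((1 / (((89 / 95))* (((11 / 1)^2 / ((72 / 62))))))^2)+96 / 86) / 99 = 673.74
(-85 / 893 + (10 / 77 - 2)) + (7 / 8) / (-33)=-3287045 / 1650264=-1.99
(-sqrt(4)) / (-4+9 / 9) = 2 / 3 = 0.67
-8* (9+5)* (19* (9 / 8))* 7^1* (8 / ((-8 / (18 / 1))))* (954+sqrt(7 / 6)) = 50274* sqrt(42)+287768376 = 288094188.76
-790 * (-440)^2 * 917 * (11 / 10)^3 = -186672281488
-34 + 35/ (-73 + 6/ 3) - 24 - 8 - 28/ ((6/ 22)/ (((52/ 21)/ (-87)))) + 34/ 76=-63.12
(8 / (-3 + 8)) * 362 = 2896 / 5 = 579.20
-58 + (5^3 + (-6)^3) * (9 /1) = -877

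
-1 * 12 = -12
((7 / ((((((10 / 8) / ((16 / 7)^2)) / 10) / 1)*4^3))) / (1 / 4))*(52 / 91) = 512 / 49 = 10.45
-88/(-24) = 11/3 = 3.67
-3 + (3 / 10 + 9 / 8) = -1.58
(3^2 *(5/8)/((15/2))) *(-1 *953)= -2859/4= -714.75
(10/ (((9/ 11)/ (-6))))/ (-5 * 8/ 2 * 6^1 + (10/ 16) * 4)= 88/ 141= 0.62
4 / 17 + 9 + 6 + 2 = 293 / 17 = 17.24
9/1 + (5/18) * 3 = 59/6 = 9.83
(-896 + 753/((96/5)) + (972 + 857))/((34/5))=155555/1088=142.97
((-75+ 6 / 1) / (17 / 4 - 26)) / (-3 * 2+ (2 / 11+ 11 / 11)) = -1012 / 1537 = -0.66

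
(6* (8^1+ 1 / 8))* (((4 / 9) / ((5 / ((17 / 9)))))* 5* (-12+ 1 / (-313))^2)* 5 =77985645725 / 2645163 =29482.36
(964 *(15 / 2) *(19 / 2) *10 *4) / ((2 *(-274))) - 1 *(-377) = -635201 / 137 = -4636.50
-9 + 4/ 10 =-43/ 5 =-8.60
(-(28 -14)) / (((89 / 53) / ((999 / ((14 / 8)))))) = -423576 / 89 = -4759.28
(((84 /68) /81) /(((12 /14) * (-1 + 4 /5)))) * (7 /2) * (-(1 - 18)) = -5.29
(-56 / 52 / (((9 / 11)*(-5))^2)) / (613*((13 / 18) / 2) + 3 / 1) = -6776 / 23625225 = -0.00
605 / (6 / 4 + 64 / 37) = 44770 / 239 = 187.32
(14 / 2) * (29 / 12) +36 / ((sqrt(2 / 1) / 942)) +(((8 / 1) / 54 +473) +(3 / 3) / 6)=52945 / 108 +16956 * sqrt(2)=24469.64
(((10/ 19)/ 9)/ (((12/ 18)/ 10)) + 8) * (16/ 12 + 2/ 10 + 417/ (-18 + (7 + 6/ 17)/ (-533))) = -26778747556/ 139555665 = -191.89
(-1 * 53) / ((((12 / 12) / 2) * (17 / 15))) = -1590 / 17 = -93.53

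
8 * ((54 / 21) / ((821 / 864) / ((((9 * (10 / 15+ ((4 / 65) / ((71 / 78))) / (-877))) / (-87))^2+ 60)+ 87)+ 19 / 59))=87965326276247294885376 / 1404687105876028227673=62.62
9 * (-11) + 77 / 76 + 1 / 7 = -52053 / 532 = -97.84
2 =2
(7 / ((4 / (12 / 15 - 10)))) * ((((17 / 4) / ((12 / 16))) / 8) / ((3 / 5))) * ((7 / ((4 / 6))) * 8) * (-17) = 325703 / 12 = 27141.92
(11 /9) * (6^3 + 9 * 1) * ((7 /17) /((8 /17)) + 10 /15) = 10175 /24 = 423.96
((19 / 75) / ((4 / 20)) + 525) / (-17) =-7894 / 255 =-30.96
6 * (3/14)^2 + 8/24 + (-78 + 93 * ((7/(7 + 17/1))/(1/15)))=387473/1176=329.48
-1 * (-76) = 76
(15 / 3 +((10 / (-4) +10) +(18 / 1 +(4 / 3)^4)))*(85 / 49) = 66215 / 1134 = 58.39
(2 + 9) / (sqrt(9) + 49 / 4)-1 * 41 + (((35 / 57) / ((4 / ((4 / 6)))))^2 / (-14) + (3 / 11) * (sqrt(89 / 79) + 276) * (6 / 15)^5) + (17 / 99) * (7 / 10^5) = -77518744793737 / 1962071100000 + 96 * sqrt(7031) / 2715625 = -39.51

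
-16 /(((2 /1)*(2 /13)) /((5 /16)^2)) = -325 /64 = -5.08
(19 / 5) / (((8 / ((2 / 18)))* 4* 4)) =19 / 5760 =0.00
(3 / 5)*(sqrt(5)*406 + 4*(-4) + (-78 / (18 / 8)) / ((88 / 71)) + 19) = -824 / 55 + 1218*sqrt(5) / 5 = 529.72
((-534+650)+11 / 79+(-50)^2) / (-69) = -206675 / 5451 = -37.92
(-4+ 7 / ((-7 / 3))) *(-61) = 427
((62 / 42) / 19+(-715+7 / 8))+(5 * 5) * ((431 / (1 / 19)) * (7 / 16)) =567238447 / 6384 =88853.14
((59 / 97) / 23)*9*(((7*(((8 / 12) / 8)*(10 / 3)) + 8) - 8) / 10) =413 / 8924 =0.05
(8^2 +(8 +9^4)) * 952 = 6314616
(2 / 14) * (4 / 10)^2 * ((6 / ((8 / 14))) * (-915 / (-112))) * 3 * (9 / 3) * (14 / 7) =4941 / 140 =35.29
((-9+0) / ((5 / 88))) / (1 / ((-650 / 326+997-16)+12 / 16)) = -126482598 / 815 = -155193.37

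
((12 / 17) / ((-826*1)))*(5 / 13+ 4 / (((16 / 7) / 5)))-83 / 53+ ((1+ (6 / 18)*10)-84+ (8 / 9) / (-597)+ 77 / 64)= -133142277900811 / 1663470139968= -80.04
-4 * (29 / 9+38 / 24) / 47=-173 / 423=-0.41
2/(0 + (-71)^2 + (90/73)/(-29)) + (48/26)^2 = 6147618778/1803518483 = 3.41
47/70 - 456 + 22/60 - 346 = -84101/105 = -800.96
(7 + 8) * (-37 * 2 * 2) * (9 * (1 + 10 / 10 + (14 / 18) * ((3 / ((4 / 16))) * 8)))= -1531800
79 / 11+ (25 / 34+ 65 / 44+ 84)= 69859 / 748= 93.39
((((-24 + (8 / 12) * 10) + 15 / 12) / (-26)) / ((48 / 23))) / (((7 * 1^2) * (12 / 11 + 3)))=48829 / 4717440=0.01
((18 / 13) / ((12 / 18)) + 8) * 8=1048 / 13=80.62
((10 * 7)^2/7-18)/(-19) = -682/19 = -35.89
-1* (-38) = 38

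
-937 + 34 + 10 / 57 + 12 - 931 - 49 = -106637 / 57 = -1870.82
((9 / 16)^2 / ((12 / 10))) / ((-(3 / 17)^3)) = -47.98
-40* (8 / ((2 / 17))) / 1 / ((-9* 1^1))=2720 / 9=302.22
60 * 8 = 480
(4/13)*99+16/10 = 2084/65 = 32.06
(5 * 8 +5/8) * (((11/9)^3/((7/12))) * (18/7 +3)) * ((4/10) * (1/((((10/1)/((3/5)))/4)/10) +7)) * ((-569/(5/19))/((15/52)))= -19965926.44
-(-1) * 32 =32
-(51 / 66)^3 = -4913 / 10648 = -0.46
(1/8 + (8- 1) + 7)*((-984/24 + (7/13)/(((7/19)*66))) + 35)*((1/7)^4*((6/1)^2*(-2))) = 1738731/686686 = 2.53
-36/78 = -6/13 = -0.46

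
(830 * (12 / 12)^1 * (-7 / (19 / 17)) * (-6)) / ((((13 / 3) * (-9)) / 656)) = -129586240 / 247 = -524640.65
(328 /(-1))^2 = 107584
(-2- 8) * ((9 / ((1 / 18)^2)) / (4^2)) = -3645 / 2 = -1822.50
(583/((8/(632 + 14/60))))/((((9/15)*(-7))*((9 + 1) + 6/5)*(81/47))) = -2598573835/4572288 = -568.33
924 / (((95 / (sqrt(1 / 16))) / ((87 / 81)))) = 2.61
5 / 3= 1.67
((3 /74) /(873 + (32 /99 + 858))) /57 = 99 /240989806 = 0.00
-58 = -58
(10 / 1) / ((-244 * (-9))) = 5 / 1098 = 0.00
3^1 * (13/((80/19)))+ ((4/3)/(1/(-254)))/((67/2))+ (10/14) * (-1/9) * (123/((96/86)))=-202439/21105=-9.59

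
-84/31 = -2.71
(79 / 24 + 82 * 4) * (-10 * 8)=-79510 / 3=-26503.33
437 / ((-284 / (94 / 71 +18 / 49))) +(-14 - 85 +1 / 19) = -476590633 / 4693171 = -101.55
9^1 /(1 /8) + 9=81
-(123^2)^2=-228886641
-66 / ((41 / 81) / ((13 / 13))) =-5346 / 41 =-130.39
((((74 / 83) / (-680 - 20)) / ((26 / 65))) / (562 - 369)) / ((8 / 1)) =-37 / 17941280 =-0.00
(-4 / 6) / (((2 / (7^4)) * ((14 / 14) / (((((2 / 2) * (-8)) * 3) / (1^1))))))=19208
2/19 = 0.11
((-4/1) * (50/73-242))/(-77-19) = -734/73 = -10.05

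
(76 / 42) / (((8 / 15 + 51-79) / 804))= -38190 / 721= -52.97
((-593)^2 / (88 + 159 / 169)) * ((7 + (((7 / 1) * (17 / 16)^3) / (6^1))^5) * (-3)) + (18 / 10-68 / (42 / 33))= -230679892939185849638291075948269 / 1572137967674833292828344320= -146730.06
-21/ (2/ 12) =-126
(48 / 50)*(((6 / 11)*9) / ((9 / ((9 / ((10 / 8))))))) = 5184 / 1375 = 3.77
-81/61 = -1.33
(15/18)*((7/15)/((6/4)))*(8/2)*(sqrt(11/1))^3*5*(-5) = -945.85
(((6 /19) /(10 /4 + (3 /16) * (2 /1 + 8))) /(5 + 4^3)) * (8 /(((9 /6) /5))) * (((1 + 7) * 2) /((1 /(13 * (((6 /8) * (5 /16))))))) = 4160 /3059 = 1.36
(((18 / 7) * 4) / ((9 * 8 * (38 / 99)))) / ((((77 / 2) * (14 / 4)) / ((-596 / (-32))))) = 0.05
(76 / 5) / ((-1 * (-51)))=76 / 255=0.30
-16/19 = -0.84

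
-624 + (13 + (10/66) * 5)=-20138/33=-610.24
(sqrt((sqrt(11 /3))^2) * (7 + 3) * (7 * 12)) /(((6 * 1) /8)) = 1120 * sqrt(33) /3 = 2144.64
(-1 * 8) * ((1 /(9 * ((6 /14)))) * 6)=-112 /9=-12.44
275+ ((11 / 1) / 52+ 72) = 18055 / 52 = 347.21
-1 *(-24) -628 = -604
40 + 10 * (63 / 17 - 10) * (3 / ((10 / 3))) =-283 / 17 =-16.65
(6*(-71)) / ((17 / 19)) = -476.12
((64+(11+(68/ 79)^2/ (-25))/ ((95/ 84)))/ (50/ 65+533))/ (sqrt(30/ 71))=7100669446*sqrt(2130)/ 1542786901875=0.21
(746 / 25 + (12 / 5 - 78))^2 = 1308736 / 625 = 2093.98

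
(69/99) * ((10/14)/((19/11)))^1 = 115/399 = 0.29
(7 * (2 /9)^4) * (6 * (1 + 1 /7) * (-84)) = -7168 /729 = -9.83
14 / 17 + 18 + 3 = 371 / 17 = 21.82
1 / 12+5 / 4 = 4 / 3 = 1.33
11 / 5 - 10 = -39 / 5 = -7.80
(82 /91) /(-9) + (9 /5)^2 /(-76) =-222139 /1556100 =-0.14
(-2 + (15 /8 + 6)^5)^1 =30284.76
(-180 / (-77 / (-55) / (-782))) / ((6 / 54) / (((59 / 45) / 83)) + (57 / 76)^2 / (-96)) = 21260390400 / 1486121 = 14305.96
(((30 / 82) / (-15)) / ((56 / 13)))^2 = 169 / 5271616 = 0.00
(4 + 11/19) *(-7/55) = -0.58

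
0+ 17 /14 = 17 /14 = 1.21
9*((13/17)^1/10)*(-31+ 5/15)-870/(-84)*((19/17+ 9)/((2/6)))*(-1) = -199608/595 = -335.48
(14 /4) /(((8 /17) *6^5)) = 119 /124416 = 0.00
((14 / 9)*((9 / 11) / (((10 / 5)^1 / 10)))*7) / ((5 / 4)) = 392 / 11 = 35.64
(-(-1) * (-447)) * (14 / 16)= -3129 / 8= -391.12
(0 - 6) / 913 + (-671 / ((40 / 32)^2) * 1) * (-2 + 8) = -58811958 / 22825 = -2576.65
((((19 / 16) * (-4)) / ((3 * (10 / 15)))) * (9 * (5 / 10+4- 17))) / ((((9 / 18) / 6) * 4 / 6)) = 38475 / 8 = 4809.38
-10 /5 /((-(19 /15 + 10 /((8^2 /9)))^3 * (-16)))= -13824000 /2111932187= -0.01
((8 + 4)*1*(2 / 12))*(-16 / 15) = -32 / 15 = -2.13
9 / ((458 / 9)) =81 / 458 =0.18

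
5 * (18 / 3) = 30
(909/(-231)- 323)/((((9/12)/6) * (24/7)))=-25174/33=-762.85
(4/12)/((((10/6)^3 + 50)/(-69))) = -621/1475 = -0.42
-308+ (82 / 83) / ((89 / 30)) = -2272736 / 7387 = -307.67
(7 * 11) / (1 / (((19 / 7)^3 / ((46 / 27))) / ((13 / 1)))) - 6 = 1861311 / 29302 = 63.52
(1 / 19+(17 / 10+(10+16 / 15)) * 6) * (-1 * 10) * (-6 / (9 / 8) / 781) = 21184 / 4047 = 5.23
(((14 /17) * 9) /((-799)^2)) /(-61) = -126 /662021837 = -0.00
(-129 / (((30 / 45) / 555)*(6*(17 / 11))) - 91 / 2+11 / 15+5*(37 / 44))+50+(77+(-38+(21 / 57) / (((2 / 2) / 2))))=-614617627 / 53295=-11532.37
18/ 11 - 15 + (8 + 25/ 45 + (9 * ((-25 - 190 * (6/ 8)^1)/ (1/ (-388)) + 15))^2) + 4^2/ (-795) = 8979654200749207/ 26235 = 342277652020.17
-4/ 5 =-0.80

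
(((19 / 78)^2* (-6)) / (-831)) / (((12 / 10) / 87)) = 52345 / 1685268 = 0.03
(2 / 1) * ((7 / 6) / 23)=7 / 69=0.10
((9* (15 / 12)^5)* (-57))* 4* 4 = -1603125 / 64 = -25048.83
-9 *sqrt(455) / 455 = -0.42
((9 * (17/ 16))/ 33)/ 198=17/ 11616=0.00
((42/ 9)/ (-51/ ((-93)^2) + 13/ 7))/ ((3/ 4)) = 47089/ 14010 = 3.36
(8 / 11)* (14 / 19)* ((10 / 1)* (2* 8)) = 85.74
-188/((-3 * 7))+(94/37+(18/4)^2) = 98657/3108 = 31.74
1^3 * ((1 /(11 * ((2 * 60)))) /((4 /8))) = 0.00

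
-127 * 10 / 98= -635 / 49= -12.96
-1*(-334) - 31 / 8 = 2641 / 8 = 330.12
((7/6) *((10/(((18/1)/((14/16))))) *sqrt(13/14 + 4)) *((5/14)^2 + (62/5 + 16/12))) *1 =40751 *sqrt(966)/72576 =17.45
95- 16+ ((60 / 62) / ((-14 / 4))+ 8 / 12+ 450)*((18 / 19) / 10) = 2508197 / 20615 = 121.67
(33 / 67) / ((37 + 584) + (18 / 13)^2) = 1859 / 2351097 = 0.00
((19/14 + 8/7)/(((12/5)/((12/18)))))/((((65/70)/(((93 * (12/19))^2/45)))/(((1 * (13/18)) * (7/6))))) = 470890/9747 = 48.31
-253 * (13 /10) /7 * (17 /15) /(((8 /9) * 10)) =-5.99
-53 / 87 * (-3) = 53 / 29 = 1.83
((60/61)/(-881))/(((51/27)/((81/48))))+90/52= 82176345/47507044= 1.73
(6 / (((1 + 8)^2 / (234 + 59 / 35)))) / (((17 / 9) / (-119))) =-1099.87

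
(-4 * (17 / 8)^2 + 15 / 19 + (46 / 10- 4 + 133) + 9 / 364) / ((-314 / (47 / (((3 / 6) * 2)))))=-756407049 / 43432480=-17.42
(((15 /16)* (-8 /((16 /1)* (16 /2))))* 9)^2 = 18225 /65536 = 0.28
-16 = -16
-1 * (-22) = 22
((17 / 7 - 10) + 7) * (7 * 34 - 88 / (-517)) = -136.10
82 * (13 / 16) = 533 / 8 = 66.62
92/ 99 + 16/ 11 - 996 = -98368/ 99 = -993.62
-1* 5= -5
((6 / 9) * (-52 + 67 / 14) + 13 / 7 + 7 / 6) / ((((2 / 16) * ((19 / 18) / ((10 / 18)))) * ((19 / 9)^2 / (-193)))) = 249085800 / 48013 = 5187.88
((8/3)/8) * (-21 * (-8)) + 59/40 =2299/40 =57.48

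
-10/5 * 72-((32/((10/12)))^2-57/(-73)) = -1619.34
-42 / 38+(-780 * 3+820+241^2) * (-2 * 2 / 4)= -1074680 / 19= -56562.11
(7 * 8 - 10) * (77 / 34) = 1771 / 17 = 104.18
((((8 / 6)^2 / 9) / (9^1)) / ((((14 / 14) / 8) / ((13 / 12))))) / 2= 208 / 2187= 0.10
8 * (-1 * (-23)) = 184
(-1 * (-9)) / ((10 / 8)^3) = 576 / 125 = 4.61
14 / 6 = 7 / 3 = 2.33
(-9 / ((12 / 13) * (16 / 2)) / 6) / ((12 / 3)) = -13 / 256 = -0.05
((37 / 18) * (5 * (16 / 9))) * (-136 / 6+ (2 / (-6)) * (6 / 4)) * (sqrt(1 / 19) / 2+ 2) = -205720 / 243 - 51430 * sqrt(19) / 4617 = -895.14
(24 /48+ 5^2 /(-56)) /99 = 1 /1848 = 0.00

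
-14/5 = -2.80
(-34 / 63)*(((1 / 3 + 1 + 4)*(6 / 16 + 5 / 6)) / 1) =-1972 / 567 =-3.48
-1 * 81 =-81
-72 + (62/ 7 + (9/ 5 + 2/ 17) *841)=922011/ 595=1549.60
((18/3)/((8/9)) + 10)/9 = 67/36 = 1.86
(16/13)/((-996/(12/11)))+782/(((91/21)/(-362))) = -65327.08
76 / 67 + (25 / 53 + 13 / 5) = 74678 / 17755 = 4.21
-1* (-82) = 82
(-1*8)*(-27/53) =216/53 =4.08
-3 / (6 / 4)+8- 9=-3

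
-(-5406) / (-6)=-901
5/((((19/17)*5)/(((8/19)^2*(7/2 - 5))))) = -1632/6859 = -0.24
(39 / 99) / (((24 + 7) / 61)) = 793 / 1023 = 0.78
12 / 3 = 4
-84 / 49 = -12 / 7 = -1.71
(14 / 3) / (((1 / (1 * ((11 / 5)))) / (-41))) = -420.93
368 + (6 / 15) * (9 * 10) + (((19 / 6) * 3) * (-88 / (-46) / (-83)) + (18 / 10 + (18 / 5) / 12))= 7748269 / 19090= 405.88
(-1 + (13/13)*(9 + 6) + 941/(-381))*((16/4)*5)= 87860/381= 230.60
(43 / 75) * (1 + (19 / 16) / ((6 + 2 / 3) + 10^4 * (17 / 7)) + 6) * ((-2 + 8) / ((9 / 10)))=2456851397 / 91825200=26.76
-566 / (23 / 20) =-11320 / 23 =-492.17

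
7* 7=49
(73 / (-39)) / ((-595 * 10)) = 73 / 232050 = 0.00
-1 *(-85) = 85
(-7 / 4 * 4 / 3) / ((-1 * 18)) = 7 / 54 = 0.13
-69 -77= -146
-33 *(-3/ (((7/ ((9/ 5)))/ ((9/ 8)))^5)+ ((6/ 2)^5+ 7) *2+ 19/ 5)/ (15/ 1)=-9537526674354767/ 8605184000000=-1108.35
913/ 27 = 33.81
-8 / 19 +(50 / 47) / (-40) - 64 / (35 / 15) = -697017 / 25004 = -27.88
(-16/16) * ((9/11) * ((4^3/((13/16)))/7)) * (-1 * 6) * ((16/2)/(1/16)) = 7077888/1001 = 7070.82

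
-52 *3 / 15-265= -1377 / 5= -275.40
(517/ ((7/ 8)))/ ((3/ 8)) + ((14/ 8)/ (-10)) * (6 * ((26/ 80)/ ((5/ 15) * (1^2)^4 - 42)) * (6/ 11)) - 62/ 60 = 1574.59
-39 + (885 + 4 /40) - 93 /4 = 16457 /20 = 822.85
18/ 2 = 9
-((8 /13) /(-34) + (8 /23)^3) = -64484 /2688907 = -0.02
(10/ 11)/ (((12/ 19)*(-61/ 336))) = -5320/ 671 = -7.93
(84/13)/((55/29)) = 2436/715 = 3.41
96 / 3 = 32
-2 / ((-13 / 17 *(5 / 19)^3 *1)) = 233206 / 1625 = 143.51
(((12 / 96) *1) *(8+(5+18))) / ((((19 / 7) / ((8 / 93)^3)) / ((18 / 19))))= 896 / 1040763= 0.00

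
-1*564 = -564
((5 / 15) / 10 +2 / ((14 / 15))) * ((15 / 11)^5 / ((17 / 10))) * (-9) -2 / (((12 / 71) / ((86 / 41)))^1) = -186566640032 / 2357303487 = -79.14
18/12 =1.50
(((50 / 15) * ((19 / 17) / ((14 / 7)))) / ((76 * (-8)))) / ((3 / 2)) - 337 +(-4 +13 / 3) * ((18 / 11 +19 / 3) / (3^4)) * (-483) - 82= -316155245 / 727056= -434.84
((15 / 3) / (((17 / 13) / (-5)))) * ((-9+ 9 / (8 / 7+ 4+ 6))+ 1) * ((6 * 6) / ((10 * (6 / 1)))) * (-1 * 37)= -6105 / 2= -3052.50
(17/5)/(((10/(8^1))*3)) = 68/75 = 0.91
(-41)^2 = 1681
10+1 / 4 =41 / 4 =10.25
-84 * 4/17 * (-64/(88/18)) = 48384/187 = 258.74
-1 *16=-16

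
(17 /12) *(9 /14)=0.91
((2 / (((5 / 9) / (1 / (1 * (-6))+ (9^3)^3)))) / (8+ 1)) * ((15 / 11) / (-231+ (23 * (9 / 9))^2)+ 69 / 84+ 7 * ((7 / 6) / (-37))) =7167255023346359 / 76410180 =93799740.08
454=454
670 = 670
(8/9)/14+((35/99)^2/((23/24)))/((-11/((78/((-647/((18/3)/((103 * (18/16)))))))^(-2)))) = -38073824559583/125159658624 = -304.20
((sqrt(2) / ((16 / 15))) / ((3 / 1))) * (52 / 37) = 65 * sqrt(2) / 148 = 0.62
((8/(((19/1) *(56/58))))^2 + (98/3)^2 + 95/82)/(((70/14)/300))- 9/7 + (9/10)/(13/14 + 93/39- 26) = 2879544192164852/44918296815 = 64106.26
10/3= 3.33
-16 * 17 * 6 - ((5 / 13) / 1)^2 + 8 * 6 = -267721 / 169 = -1584.15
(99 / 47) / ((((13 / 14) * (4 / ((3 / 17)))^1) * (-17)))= -2079 / 353158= -0.01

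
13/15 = 0.87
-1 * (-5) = 5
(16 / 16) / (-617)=-1 / 617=-0.00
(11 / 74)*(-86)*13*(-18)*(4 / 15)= 147576 / 185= 797.71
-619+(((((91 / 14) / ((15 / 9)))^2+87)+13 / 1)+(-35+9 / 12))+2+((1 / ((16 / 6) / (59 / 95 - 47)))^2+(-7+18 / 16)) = -6914729 / 28880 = -239.43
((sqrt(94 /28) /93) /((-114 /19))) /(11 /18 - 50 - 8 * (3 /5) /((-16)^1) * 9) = 5 * sqrt(658) /1823668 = 0.00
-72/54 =-1.33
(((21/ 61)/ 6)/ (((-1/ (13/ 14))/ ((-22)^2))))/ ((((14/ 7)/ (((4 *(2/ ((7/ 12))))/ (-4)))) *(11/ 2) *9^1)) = 1144/ 1281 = 0.89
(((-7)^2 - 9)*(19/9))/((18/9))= 380/9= 42.22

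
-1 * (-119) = 119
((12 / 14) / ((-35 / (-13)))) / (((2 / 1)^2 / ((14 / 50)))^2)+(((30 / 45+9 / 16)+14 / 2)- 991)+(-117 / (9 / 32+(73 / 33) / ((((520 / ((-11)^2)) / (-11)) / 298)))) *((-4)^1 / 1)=-1552306551242771 / 1579077150000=-983.05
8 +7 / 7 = 9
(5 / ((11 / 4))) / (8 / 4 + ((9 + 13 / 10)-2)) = 200 / 1133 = 0.18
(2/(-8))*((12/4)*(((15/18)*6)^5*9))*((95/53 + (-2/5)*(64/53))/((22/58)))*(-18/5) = 262147.19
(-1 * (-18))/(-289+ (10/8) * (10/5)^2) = -9/142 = -0.06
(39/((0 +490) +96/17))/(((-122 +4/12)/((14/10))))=-13923/15377450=-0.00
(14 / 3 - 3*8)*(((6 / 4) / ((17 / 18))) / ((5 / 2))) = -1044 / 85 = -12.28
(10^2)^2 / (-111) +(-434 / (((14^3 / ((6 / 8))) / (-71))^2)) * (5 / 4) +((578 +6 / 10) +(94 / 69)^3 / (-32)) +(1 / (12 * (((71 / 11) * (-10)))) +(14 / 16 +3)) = 73088851513571426567 / 148524295725066240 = 492.10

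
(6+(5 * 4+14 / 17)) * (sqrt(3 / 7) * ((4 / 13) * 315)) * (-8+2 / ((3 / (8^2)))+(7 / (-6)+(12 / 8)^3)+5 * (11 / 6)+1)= 3861180 * sqrt(21) / 221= 80064.03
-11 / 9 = -1.22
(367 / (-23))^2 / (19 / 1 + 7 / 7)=134689 / 10580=12.73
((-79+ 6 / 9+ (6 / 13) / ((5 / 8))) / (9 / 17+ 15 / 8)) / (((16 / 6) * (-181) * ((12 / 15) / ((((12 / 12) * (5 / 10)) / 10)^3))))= 257227 / 24621792000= 0.00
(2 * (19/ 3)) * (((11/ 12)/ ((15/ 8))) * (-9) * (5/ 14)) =-418/ 21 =-19.90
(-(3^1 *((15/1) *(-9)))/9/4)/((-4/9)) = -405/16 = -25.31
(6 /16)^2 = 9 /64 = 0.14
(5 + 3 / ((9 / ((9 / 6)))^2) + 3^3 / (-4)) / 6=-5 / 18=-0.28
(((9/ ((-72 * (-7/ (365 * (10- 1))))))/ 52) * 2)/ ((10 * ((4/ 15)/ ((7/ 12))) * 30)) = 219/ 13312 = 0.02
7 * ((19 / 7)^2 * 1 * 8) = 2888 / 7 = 412.57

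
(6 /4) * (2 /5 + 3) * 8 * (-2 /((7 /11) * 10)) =-2244 /175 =-12.82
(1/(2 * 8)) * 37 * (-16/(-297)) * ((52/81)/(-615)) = -1924/14795055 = -0.00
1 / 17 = 0.06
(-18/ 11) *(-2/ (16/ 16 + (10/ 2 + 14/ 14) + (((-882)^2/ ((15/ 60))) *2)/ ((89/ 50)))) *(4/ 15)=4272/ 17114362265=0.00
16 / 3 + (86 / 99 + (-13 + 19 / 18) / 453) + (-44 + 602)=50603171 / 89694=564.18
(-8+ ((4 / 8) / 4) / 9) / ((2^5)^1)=-575 / 2304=-0.25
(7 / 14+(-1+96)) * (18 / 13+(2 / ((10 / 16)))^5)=1307178979 / 40625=32176.71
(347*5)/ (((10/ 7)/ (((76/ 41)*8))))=738416/ 41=18010.15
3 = 3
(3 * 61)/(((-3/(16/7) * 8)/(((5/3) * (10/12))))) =-24.21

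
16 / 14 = 8 / 7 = 1.14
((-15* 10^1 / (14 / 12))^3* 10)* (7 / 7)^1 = -7290000000 / 343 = -21253644.31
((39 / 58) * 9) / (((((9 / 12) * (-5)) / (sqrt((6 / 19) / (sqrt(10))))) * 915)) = -78 * 2^(1 / 4) * 5^(3 / 4) * sqrt(57) / 4201375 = -0.00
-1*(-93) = 93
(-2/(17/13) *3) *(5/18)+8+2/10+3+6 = 4061/255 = 15.93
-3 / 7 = -0.43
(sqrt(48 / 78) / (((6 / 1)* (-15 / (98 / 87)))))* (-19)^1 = 1862* sqrt(26) / 50895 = 0.19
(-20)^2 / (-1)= -400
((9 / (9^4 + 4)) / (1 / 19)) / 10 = 171 / 65650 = 0.00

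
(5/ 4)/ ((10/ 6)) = 3/ 4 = 0.75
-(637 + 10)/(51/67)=-43349/51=-849.98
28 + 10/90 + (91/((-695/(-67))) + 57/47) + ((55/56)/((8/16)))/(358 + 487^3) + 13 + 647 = 60338461547533633/86432832968580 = 698.10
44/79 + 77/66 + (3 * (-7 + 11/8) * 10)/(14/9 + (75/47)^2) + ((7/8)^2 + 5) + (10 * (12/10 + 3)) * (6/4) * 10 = 737664849187/1236965568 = 596.35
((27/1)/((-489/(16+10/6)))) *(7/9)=-371/489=-0.76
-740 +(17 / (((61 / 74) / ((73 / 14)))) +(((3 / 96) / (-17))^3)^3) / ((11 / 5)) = -13544553774565375062784113379415 / 19597950547990359996826124288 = -691.12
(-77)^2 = 5929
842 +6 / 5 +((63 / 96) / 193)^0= 4221 / 5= 844.20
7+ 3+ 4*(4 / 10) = 58 / 5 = 11.60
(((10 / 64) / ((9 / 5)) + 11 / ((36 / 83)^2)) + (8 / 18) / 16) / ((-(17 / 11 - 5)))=1670405 / 98496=16.96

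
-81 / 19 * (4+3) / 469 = -81 / 1273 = -0.06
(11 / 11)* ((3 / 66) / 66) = 1 / 1452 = 0.00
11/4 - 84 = -325/4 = -81.25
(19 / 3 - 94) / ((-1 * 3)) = 263 / 9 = 29.22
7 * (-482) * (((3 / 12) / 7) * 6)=-723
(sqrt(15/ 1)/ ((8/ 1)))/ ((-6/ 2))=-sqrt(15)/ 24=-0.16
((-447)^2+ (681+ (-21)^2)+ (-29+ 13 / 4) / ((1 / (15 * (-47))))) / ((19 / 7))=6134373 / 76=80715.43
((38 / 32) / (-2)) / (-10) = 19 / 320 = 0.06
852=852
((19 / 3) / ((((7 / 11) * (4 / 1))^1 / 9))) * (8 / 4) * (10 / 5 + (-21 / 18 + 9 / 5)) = 16511 / 140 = 117.94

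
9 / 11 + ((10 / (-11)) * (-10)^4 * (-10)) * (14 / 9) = 14000081 / 99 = 141414.96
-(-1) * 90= 90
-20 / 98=-10 / 49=-0.20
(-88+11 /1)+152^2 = 23027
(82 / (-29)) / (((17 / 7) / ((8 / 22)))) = -2296 / 5423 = -0.42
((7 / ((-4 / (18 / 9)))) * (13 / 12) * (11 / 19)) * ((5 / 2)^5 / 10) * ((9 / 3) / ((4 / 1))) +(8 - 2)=-392153 / 38912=-10.08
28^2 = 784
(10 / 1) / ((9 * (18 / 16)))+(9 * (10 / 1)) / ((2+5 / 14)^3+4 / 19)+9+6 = 1278515245 / 56196099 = 22.75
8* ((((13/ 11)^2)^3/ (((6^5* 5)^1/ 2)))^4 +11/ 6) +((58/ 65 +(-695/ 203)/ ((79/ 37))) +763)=28482763459151644596208223819681013482878707240641/ 36659453013620233865117389284496359403115520000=776.96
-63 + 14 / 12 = -371 / 6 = -61.83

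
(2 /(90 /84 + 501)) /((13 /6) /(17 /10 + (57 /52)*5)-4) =-26138 /24266451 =-0.00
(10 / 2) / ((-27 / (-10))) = 50 / 27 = 1.85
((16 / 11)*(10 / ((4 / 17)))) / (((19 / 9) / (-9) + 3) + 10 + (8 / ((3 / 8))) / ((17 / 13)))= 468180 / 220231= 2.13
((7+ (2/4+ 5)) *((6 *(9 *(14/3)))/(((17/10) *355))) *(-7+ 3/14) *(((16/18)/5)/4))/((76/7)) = -175/1207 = -0.14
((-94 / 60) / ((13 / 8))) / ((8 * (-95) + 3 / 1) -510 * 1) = 0.00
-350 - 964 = -1314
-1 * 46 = -46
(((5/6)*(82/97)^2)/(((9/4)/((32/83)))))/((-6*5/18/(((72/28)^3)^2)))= -1626298269696/91877633603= -17.70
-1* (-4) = 4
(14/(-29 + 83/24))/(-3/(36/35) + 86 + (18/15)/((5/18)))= -0.01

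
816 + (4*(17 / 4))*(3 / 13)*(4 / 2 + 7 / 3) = 833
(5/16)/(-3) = -5/48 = -0.10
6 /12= 1 /2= 0.50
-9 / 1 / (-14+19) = -9 / 5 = -1.80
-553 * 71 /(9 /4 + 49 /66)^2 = -8659728 /1975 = -4384.67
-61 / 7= -8.71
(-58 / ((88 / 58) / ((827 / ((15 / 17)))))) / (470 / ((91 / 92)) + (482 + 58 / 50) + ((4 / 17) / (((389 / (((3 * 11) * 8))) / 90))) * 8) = -35576264563385 / 1065722978562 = -33.38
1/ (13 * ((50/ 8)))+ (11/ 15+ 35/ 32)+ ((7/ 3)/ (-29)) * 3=1445881/ 904800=1.60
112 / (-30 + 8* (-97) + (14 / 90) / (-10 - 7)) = -85680 / 616597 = -0.14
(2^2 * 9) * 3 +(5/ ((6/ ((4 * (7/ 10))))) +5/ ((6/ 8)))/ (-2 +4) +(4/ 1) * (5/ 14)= 1595/ 14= 113.93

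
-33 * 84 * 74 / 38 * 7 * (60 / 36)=-1196580 / 19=-62977.89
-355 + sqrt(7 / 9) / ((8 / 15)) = -355 + 5 * sqrt(7) / 8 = -353.35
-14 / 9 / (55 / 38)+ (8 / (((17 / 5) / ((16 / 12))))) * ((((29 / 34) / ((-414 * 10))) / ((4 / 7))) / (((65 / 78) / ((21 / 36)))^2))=-212281657 / 197415900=-1.08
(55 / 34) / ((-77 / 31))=-155 / 238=-0.65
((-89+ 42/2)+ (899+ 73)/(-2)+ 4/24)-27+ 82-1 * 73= -3431/6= -571.83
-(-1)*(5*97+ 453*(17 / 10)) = 12551 / 10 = 1255.10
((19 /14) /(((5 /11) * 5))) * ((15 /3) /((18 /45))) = 209 /28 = 7.46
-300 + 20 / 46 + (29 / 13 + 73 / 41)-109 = -4959427 / 12259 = -404.55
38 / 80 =19 / 40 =0.48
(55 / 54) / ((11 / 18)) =5 / 3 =1.67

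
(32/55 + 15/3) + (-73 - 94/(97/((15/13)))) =-4753338/69355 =-68.54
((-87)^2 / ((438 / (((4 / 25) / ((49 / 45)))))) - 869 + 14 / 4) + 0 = -30868107 / 35770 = -862.96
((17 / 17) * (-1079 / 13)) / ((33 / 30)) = -830 / 11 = -75.45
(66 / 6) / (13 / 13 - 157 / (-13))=143 / 170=0.84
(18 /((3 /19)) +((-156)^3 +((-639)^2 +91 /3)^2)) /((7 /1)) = 1500723136198 /63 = 23821002161.87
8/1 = 8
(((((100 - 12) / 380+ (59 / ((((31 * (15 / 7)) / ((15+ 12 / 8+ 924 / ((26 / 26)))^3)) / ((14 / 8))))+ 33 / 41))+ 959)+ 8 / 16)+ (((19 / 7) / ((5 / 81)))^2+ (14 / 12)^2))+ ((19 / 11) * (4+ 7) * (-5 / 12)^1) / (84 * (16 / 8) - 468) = 1224045997451059653 / 946640800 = 1293041666.33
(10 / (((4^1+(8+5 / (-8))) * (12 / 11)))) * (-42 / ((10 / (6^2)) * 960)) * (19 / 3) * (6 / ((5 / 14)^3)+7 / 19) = -3450601 / 32500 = -106.17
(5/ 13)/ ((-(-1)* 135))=1/ 351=0.00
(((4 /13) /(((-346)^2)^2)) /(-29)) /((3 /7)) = -7 /4052350565484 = -0.00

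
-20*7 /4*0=0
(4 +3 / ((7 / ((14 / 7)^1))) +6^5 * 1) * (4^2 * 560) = 69716480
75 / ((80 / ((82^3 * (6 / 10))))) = 620289 / 2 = 310144.50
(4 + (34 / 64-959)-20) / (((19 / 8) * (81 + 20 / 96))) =-187098 / 37031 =-5.05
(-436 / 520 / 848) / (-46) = 109 / 5071040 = 0.00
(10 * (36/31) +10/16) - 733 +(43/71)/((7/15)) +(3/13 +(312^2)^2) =15183425574046167/1602328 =9475853616.77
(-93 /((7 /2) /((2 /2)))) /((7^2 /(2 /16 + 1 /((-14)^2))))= -4743 /67228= -0.07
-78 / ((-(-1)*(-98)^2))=-39 / 4802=-0.01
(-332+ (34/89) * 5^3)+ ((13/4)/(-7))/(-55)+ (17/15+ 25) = -258.11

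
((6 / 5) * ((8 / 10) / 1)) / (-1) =-24 / 25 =-0.96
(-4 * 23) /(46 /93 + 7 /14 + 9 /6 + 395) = -8556 /36967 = -0.23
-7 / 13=-0.54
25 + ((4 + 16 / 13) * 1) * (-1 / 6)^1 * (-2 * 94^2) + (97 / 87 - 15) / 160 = 349055377 / 22620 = 15431.27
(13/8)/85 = 0.02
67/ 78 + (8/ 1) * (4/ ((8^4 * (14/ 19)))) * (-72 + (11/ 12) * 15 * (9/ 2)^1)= 420235/ 559104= 0.75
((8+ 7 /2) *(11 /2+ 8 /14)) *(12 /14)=5865 /98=59.85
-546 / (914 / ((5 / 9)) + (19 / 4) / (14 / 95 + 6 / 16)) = -541905 / 1641886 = -0.33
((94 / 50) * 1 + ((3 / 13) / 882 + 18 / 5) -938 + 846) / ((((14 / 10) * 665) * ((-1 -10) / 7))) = 8266961 / 139789650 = 0.06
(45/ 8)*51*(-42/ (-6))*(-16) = -32130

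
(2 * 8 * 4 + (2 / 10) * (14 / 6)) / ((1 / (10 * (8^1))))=15472 / 3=5157.33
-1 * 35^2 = -1225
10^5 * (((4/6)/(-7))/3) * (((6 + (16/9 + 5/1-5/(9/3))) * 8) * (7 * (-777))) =41440000000/27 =1534814814.81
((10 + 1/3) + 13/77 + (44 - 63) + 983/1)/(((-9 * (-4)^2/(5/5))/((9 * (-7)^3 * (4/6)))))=5515195/396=13927.26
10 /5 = 2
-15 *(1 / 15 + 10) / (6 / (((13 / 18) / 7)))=-1963 / 756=-2.60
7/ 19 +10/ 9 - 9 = -1286/ 171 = -7.52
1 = 1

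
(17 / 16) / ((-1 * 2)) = -17 / 32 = -0.53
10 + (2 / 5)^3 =1258 / 125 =10.06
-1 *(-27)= 27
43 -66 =-23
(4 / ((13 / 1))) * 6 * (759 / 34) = 9108 / 221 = 41.21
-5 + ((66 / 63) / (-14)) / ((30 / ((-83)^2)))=-97829 / 4410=-22.18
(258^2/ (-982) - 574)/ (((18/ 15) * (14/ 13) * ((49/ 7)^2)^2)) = -0.21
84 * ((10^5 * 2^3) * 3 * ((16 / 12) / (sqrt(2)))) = 134400000 * sqrt(2) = 190070302.78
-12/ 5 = -2.40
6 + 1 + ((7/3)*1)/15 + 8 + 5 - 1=862/45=19.16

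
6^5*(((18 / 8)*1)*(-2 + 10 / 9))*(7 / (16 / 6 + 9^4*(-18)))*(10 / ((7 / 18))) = 4199040 / 177143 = 23.70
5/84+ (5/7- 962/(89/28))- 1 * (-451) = 1114837/7476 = 149.12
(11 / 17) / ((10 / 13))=143 / 170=0.84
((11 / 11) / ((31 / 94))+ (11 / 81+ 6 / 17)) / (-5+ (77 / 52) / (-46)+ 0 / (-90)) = -359519992 / 513823419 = -0.70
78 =78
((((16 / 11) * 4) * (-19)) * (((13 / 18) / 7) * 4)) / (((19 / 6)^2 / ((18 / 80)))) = -7488 / 7315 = -1.02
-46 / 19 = -2.42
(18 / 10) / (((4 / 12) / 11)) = 297 / 5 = 59.40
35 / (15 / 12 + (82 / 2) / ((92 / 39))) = 1610 / 857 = 1.88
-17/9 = -1.89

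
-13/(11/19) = -247/11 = -22.45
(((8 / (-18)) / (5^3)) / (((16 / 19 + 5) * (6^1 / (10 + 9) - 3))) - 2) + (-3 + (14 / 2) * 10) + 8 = 464911069 / 6368625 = 73.00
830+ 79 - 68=841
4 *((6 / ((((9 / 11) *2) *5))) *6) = 88 / 5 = 17.60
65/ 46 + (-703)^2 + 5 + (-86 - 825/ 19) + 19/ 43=18568756357/ 37582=494086.43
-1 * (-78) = 78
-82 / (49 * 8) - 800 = -156841 / 196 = -800.21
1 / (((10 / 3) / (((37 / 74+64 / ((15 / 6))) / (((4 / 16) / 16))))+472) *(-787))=-12528 / 4653720667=-0.00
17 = 17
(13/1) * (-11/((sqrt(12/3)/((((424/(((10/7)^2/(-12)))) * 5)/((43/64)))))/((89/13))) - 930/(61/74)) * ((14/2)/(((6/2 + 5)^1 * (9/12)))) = 138736447178/13115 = 10578455.75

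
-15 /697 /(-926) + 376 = 242678687 /645422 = 376.00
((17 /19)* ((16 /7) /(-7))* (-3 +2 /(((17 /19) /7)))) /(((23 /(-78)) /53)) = 14220960 /21413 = 664.13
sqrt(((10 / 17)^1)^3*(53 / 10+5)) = 10*sqrt(1751) / 289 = 1.45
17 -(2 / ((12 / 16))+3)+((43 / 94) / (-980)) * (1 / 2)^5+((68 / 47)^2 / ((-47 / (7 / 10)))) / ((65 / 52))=1104564785243 / 97676678400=11.31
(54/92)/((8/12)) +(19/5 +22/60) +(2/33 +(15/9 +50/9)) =112301/9108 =12.33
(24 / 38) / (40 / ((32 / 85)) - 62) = 16 / 1121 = 0.01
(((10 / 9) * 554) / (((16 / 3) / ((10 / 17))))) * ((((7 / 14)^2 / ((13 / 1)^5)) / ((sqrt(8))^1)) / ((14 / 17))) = 6925 * sqrt(2) / 499017792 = 0.00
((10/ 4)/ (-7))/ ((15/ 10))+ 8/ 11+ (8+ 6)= 3347/ 231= 14.49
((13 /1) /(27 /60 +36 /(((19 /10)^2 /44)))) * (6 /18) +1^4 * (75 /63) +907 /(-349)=-32504332198 /23242083921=-1.40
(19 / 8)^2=5.64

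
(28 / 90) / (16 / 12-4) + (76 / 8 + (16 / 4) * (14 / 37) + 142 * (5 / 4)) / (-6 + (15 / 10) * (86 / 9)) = 49961 / 2220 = 22.50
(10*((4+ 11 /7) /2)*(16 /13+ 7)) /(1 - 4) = -535 /7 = -76.43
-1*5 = -5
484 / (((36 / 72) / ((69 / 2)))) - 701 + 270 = 32965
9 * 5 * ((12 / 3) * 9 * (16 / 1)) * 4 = 103680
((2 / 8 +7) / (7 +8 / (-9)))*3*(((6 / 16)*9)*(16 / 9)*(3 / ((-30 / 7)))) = -16443 / 1100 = -14.95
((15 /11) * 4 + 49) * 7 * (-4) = -16772 /11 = -1524.73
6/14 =3/7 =0.43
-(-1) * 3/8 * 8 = 3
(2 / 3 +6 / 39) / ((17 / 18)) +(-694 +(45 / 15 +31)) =-145668 / 221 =-659.13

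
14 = 14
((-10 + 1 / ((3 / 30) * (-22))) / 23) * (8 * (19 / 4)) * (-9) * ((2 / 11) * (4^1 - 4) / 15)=0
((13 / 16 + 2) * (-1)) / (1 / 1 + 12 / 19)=-1.72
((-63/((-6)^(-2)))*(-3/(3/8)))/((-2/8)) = -72576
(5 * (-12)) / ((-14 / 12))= 360 / 7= 51.43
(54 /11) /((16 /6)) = 81 /44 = 1.84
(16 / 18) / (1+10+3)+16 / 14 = 76 / 63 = 1.21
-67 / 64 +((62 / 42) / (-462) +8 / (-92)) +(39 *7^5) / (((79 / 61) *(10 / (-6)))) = -856537945765973 / 2820565440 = -303675.97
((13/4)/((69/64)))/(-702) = -8/1863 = -0.00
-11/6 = -1.83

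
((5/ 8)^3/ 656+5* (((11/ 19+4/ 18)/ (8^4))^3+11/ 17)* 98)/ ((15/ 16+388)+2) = 7593487926596421680513/ 9362854717909333180416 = 0.81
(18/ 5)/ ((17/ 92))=1656/ 85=19.48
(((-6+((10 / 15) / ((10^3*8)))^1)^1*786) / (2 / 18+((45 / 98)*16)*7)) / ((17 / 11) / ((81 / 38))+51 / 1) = -529439102577 / 299288978000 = -1.77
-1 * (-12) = 12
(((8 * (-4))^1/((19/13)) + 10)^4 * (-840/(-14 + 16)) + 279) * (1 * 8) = -8765135250888/130321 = -67258041.69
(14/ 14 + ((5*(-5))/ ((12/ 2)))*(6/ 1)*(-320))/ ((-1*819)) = -127/ 13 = -9.77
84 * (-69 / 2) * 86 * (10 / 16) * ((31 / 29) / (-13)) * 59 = 569797515 / 754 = 755699.62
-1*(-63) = 63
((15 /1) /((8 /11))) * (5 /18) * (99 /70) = 1815 /224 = 8.10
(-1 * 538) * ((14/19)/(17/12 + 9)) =-90384/2375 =-38.06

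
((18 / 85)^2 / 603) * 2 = 0.00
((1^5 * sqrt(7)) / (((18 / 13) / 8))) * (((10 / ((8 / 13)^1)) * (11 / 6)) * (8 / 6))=18590 * sqrt(7) / 81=607.22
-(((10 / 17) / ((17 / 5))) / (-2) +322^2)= -29964651 / 289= -103683.91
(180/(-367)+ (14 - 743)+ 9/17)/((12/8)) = -3031992/6239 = -485.97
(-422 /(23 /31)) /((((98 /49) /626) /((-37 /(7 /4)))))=606010568 /161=3764040.80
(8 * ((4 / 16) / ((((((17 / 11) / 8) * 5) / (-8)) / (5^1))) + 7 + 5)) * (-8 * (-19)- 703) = -123424 / 17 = -7260.24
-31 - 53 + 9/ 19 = -1587/ 19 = -83.53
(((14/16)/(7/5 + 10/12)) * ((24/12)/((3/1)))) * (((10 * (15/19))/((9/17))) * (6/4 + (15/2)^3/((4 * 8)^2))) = 7.45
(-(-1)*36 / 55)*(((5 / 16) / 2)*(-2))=-9 / 44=-0.20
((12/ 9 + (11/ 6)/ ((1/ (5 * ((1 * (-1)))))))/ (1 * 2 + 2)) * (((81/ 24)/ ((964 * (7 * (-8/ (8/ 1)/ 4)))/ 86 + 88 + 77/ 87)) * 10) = -168345/ 176432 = -0.95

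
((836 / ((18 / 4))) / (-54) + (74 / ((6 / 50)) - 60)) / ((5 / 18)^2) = 537736 / 75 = 7169.81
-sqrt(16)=-4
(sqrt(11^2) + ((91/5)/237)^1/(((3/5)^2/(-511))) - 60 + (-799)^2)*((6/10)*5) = 1914728.99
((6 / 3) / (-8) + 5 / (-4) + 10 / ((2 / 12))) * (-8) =-468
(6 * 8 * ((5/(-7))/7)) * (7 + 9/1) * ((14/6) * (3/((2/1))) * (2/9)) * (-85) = 108800/21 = 5180.95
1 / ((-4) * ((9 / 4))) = -1 / 9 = -0.11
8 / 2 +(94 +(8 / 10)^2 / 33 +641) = 609691 / 825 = 739.02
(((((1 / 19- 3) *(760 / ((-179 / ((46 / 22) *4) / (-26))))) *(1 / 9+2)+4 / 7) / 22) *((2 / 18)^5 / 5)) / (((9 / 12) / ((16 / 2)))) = -0.01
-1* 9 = -9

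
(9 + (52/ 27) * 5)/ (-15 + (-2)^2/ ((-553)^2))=-153821927/ 123852537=-1.24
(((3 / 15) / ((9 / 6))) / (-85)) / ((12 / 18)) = -1 / 425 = -0.00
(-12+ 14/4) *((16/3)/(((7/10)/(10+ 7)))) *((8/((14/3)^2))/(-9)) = 46240/1029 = 44.94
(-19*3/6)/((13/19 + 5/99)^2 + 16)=-67225059/117041000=-0.57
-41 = -41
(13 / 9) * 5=65 / 9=7.22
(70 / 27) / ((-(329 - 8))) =-70 / 8667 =-0.01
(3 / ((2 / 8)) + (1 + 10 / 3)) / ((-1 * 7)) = -7 / 3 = -2.33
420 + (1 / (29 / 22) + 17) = 12695 / 29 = 437.76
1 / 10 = 0.10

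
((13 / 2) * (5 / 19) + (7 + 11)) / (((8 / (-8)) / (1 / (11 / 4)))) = -1498 / 209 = -7.17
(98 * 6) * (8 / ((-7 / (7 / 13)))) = -4704 / 13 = -361.85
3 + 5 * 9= 48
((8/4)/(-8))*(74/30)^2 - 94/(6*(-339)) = -49999/33900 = -1.47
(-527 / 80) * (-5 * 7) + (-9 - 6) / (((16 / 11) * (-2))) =7543 / 32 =235.72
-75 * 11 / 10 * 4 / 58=-165 / 29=-5.69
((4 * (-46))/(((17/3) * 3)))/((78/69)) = -2116/221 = -9.57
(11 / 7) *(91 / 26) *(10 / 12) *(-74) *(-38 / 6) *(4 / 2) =38665 / 9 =4296.11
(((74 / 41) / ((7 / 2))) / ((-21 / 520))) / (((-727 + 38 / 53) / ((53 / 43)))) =16629280 / 767375721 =0.02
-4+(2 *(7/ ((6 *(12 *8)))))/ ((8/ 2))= -4601/ 1152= -3.99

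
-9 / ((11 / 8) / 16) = -1152 / 11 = -104.73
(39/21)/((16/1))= 13/112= 0.12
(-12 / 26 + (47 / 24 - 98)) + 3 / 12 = -30031 / 312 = -96.25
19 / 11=1.73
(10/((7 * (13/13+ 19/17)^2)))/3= 1445/13608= 0.11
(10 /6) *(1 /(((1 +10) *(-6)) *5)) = -1 /198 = -0.01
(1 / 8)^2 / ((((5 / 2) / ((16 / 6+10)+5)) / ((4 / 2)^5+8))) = 53 / 12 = 4.42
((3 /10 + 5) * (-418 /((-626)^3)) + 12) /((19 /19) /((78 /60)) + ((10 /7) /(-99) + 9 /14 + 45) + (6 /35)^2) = 4641081640850655 /17955962255013532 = 0.26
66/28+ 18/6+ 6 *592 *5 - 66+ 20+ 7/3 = 744311/42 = 17721.69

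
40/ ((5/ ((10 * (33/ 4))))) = 660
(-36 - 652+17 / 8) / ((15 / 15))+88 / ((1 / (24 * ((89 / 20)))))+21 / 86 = 14985963 / 1720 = 8712.77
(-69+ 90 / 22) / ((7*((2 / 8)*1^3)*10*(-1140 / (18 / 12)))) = 51 / 10450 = 0.00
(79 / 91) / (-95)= -79 / 8645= -0.01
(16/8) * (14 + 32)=92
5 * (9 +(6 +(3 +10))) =140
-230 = -230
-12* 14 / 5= -168 / 5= -33.60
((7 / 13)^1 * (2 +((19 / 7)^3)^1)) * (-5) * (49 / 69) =-12575 / 299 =-42.06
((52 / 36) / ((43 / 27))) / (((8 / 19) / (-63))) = -46683 / 344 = -135.71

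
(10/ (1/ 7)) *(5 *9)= 3150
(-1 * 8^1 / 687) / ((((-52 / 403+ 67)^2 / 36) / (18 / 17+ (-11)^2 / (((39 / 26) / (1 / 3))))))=-131495552 / 50188505391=-0.00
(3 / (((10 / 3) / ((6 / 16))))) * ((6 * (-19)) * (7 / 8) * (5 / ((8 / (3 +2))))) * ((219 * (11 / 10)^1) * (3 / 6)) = -25952157 / 2048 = -12671.95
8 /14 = 0.57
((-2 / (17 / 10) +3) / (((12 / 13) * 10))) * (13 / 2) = 5239 / 4080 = 1.28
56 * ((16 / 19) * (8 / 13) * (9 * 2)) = 129024 / 247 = 522.36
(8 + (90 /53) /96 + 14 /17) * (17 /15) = 8497 /848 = 10.02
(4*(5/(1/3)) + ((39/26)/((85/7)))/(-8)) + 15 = 101979/1360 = 74.98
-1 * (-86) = 86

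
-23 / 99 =-0.23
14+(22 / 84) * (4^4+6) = 1735 / 21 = 82.62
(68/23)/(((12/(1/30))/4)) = 34/1035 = 0.03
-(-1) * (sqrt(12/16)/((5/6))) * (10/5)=6 * sqrt(3)/5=2.08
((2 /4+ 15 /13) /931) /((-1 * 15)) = -0.00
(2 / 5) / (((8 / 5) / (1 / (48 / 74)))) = 37 / 96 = 0.39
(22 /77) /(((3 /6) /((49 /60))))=7 /15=0.47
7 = 7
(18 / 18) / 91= 0.01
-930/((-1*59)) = 930/59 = 15.76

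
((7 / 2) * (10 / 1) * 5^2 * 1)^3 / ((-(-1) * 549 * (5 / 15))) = 669921875 / 183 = 3660775.27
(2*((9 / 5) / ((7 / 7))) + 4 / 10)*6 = 24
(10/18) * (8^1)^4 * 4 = 9102.22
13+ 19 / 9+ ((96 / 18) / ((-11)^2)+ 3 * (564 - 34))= 1748014 / 1089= 1605.16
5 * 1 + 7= 12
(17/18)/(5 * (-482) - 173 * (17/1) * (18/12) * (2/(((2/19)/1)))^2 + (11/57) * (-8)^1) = -323/545477361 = -0.00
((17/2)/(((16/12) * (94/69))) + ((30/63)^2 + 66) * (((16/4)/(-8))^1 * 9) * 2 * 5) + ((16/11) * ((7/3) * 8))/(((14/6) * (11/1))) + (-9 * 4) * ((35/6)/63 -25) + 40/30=-9258151081/4458608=-2076.47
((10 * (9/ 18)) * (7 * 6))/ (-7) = -30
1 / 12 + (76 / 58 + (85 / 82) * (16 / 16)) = 2.43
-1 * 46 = -46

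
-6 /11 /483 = -2 /1771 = -0.00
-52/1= -52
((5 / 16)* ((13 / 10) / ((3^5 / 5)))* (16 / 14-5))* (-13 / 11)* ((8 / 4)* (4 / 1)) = 845 / 2772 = 0.30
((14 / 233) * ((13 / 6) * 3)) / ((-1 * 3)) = -91 / 699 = -0.13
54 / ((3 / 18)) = 324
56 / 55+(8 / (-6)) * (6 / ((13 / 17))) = -6752 / 715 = -9.44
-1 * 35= -35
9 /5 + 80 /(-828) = 1763 /1035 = 1.70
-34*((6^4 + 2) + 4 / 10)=-220728 / 5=-44145.60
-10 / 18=-5 / 9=-0.56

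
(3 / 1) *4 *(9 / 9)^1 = 12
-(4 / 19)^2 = -16 / 361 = -0.04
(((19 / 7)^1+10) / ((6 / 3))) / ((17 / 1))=89 / 238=0.37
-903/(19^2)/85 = -903/30685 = -0.03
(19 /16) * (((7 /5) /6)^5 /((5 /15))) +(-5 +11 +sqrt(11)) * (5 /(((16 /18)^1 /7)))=315 * sqrt(11) /8 +30618319333 /129600000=366.84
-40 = -40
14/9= 1.56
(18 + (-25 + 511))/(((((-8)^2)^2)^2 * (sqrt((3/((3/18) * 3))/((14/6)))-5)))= -2205/329252864-189 * sqrt(14)/329252864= -0.00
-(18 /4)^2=-81 /4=-20.25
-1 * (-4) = 4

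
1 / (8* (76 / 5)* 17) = 5 / 10336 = 0.00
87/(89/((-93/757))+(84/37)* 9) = -299367/2422493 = -0.12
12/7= 1.71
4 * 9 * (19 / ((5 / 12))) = 8208 / 5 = 1641.60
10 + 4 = 14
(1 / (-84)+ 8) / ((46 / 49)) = 8.51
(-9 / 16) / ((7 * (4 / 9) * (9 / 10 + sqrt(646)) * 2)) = 3645 / 28904512-2025 * sqrt(646) / 14452256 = -0.00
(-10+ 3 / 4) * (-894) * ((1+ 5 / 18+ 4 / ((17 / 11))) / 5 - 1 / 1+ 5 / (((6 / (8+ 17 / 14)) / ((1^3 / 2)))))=853186367 / 28560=29873.47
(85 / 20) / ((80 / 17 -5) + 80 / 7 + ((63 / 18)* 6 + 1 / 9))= 18207 / 138140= 0.13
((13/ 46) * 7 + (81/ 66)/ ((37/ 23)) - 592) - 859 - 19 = -13735010/ 9361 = -1467.26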